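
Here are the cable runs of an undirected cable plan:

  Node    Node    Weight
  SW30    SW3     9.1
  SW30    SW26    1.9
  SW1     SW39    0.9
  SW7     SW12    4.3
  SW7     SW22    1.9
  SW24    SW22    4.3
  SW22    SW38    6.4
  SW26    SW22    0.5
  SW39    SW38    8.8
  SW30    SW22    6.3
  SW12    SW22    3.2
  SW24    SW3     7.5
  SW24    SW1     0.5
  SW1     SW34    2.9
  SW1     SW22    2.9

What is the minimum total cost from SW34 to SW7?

Running Dijkstra from SW34:
SW34: 0
SW1: 2.9  (via SW34)
SW24: 3.4  (via SW1)
SW39: 3.8  (via SW1)
SW22: 5.8  (via SW1)
SW26: 6.3  (via SW22)
SW7: 7.7  (via SW22)
Shortest route: SW34 → SW1 → SW22 → SW7 = 7.7.

7.7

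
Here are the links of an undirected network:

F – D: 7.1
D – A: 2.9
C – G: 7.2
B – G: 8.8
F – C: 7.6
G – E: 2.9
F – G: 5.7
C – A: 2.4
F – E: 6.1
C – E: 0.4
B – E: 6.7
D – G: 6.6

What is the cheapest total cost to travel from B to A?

Candidate routes:
B - G - C - A: 8.8+7.2+2.4 = 18.4
B - E - C - A: 6.7+0.4+2.4 = 9.5
B - G - D - A: 8.8+6.6+2.9 = 18.3
B - G - E - C - A: 8.8+2.9+0.4+2.4 = 14.5
Cheapest is B - E - C - A at 9.5.

9.5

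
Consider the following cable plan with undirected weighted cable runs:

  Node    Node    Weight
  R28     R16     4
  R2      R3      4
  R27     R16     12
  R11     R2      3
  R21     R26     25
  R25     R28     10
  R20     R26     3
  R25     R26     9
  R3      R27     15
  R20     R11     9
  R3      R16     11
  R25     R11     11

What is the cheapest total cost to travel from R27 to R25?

Candidate routes:
R27 → R16 → R28 → R25: 12+4+10 = 26
R27 → R3 → R16 → R28 → R25: 15+11+4+10 = 40
R27 → R3 → R2 → R11 → R25: 15+4+3+11 = 33
The minimum is 26 via R27 → R16 → R28 → R25.

26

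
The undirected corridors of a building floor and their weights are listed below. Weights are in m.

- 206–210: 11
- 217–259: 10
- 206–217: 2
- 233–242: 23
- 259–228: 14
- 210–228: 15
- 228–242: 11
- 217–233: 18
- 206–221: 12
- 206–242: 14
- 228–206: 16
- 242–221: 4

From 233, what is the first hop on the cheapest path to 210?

217

Compare a few routes:
233–217–206–210: 18+2+11 = 31
233–242–206–210: 23+14+11 = 48
233–242–228–210: 23+11+15 = 49
Cheapest is 233–217–206–210 at 31 m.
So from 233 the first move is to 217.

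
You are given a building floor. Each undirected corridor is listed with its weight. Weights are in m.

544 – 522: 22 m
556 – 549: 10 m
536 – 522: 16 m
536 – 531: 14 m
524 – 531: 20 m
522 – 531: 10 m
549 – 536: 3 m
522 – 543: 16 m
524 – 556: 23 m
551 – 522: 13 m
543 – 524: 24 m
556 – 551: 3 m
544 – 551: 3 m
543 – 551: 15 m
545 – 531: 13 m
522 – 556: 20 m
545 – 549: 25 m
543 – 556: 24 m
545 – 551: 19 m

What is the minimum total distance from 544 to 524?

Running Dijkstra from 544:
544: 0
551: 3  (via 544)
556: 6  (via 551)
522: 16  (via 551)
549: 16  (via 556)
543: 18  (via 551)
536: 19  (via 549)
545: 22  (via 551)
531: 26  (via 522)
524: 29  (via 556)
Shortest route: 544 → 551 → 556 → 524 = 29 m.

29 m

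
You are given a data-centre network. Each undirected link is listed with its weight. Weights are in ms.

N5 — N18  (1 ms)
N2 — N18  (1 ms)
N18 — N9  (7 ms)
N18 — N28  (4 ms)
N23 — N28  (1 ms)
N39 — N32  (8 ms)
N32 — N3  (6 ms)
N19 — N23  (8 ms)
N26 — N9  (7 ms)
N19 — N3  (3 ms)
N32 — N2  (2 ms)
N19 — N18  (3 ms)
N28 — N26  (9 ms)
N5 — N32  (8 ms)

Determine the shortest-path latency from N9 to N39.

Compare a few routes:
N9 - N18 - N19 - N3 - N32 - N39: 7+3+3+6+8 = 27
N9 - N18 - N5 - N32 - N39: 7+1+8+8 = 24
N9 - N18 - N2 - N32 - N39: 7+1+2+8 = 18
The minimum is 18 ms via N9 - N18 - N2 - N32 - N39.

18 ms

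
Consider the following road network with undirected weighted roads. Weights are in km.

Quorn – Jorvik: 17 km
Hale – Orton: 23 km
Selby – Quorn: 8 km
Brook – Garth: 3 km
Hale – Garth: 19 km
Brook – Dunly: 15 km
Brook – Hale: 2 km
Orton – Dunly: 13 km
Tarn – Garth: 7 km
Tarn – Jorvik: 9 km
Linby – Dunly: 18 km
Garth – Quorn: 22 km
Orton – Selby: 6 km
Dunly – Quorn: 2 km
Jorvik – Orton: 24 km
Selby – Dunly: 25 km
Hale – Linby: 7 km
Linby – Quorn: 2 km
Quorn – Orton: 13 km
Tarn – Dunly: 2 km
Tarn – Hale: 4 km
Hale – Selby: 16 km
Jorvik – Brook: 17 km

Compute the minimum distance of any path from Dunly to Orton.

Enumerating some paths:
Dunly–Orton: 13 = 13
Dunly–Tarn–Hale–Selby–Orton: 2+4+16+6 = 28
Dunly–Quorn–Orton: 2+13 = 15
Dunly–Quorn–Selby–Orton: 2+8+6 = 16
The minimum is 13 km via Dunly–Orton.

13 km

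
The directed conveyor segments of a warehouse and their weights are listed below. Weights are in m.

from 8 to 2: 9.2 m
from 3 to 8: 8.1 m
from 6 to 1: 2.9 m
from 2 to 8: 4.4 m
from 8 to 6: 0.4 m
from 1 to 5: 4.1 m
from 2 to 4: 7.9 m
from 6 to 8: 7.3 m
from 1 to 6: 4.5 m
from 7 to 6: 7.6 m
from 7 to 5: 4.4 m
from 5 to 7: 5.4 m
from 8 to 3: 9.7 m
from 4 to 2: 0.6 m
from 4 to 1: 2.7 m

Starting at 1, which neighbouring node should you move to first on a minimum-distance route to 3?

6

Candidate routes:
1 → 6 → 8 → 3: 4.5+7.3+9.7 = 21.5
1 → 5 → 7 → 6 → 8 → 3: 4.1+5.4+7.6+7.3+9.7 = 34.1
The minimum is 21.5 m via 1 → 6 → 8 → 3.
So from 1 the first move is to 6.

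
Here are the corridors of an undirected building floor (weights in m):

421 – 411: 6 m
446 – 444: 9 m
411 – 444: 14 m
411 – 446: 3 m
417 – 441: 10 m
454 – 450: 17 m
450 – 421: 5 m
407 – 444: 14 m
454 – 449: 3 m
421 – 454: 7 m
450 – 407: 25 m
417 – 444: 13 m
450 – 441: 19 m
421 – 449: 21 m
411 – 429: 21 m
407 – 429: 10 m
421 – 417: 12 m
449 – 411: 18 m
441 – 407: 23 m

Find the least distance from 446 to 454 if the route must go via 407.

Best 446 to 407: 446–444–407 costing 23
Best 407 to 454: 407–450–421–454 costing 37
Total via 407: 23 + 37 = 60 m.

60 m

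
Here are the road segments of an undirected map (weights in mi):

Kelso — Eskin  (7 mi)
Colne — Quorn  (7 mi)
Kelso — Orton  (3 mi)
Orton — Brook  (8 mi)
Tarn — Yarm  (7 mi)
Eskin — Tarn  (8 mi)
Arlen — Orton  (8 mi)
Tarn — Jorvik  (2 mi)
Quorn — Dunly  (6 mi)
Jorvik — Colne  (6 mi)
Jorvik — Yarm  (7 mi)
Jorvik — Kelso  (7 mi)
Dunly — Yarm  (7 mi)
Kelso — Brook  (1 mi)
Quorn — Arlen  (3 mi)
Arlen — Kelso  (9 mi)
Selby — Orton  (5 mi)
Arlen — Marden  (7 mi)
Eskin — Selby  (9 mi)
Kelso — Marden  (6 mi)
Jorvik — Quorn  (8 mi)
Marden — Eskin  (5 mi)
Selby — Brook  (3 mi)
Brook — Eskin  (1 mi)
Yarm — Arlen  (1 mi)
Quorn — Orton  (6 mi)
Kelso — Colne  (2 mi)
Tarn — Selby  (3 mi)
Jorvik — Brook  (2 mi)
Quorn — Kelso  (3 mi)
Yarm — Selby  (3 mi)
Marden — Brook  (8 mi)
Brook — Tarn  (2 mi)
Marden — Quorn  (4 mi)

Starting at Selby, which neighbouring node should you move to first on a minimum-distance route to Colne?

Brook

Enumerating some paths:
Selby - Tarn - Brook - Kelso - Colne: 3+2+1+2 = 8
Selby - Brook - Kelso - Colne: 3+1+2 = 6
The minimum is 6 mi via Selby - Brook - Kelso - Colne.
So from Selby the first move is to Brook.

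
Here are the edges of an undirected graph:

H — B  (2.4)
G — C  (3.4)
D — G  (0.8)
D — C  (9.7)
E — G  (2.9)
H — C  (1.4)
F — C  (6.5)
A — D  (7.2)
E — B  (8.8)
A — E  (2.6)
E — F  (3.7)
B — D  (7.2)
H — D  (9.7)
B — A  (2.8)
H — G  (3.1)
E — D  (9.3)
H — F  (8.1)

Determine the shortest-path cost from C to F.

6.5

Running Dijkstra from C:
C: 0
H: 1.4  (via C)
G: 3.4  (via C)
B: 3.8  (via H)
D: 4.2  (via G)
E: 6.3  (via G)
F: 6.5  (via C)
Shortest route: C → F = 6.5.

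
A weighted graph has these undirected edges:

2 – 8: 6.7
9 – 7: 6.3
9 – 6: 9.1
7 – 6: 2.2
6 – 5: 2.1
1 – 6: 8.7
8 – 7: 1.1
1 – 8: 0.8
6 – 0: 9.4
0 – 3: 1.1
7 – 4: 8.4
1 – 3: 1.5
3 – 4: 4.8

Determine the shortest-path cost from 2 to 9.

14.1

Shortest distances from 2:
2: 0
8: 6.7  (via 2)
1: 7.5  (via 8)
7: 7.8  (via 8)
3: 9  (via 1)
6: 10  (via 7)
0: 10.1  (via 3)
5: 12.1  (via 6)
4: 13.8  (via 3)
9: 14.1  (via 7)
Shortest route: 2–8–7–9 = 14.1.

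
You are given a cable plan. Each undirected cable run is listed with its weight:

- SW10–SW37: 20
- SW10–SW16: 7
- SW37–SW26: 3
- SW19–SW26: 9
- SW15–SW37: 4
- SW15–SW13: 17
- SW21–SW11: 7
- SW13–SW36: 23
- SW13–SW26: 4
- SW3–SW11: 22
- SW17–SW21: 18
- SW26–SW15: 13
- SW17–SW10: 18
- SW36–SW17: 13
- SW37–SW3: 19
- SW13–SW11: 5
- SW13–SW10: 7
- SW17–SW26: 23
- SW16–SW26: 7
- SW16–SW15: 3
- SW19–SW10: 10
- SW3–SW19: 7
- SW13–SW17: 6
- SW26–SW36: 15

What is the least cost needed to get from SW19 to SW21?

Compare a few routes:
SW19–SW26–SW13–SW11–SW21: 9+4+5+7 = 25
SW19–SW10–SW13–SW11–SW21: 10+7+5+7 = 29
SW19–SW3–SW11–SW21: 7+22+7 = 36
Cheapest is SW19–SW26–SW13–SW11–SW21 at 25.

25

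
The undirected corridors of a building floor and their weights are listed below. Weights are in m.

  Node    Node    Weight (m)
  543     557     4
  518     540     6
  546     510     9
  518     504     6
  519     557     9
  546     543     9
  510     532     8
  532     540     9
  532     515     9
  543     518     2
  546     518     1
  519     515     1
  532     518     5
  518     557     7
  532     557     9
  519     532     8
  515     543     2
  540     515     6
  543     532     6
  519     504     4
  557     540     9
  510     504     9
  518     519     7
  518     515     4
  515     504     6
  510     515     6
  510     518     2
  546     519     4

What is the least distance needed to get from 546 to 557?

Shortest distances from 546:
546: 0
518: 1  (via 546)
510: 3  (via 518)
543: 3  (via 518)
519: 4  (via 546)
515: 5  (via 518)
532: 6  (via 518)
504: 7  (via 518)
540: 7  (via 518)
557: 7  (via 543)
Shortest route: 546 → 518 → 543 → 557 = 7 m.

7 m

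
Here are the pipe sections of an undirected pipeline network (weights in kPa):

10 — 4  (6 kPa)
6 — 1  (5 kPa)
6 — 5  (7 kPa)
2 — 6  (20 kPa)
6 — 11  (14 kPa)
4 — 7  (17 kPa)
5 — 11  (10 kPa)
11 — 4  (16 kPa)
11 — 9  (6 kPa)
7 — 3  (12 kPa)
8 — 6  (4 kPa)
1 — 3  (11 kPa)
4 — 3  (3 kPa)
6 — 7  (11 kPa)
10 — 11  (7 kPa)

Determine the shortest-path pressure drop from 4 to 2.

39 kPa

Enumerating some paths:
4 - 3 - 1 - 6 - 2: 3+11+5+20 = 39
4 - 3 - 7 - 6 - 2: 3+12+11+20 = 46
4 - 10 - 11 - 6 - 2: 6+7+14+20 = 47
Cheapest is 4 - 3 - 1 - 6 - 2 at 39 kPa.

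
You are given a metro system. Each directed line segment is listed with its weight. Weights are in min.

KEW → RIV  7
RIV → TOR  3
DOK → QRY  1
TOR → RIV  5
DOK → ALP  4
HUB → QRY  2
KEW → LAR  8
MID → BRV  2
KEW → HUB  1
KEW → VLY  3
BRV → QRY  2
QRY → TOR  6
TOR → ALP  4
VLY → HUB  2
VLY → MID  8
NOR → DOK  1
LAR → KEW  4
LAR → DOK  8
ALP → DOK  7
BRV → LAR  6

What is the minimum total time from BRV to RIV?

13 min

Candidate routes:
BRV–LAR–KEW–HUB–QRY–TOR–RIV: 6+4+1+2+6+5 = 24
BRV–LAR–KEW–RIV: 6+4+7 = 17
BRV–QRY–TOR–RIV: 2+6+5 = 13
BRV–LAR–DOK–QRY–TOR–RIV: 6+8+1+6+5 = 26
The minimum is 13 min via BRV–QRY–TOR–RIV.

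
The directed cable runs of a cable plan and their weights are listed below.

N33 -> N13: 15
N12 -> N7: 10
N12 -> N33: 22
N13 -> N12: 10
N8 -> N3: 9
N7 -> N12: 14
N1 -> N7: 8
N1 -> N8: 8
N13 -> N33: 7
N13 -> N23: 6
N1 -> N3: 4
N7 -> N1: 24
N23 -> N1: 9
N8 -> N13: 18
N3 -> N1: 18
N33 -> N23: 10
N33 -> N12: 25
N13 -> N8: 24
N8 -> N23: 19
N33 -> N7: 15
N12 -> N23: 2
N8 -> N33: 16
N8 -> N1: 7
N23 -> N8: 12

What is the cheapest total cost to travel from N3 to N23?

42

Running Dijkstra from N3:
N3: 0
N1: 18  (via N3)
N8: 26  (via N1)
N7: 26  (via N1)
N12: 40  (via N7)
N23: 42  (via N12)
Shortest route: N3–N1–N7–N12–N23 = 42.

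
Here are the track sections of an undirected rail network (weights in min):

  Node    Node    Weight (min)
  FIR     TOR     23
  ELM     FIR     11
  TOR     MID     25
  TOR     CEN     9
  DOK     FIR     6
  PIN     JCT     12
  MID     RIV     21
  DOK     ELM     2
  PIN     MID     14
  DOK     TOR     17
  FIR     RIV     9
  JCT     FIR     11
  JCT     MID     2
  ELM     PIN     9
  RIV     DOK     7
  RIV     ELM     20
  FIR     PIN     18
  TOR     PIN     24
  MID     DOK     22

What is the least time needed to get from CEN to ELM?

Shortest distances from CEN:
CEN: 0
TOR: 9  (via CEN)
DOK: 26  (via TOR)
ELM: 28  (via DOK)
Shortest route: CEN–TOR–DOK–ELM = 28 min.

28 min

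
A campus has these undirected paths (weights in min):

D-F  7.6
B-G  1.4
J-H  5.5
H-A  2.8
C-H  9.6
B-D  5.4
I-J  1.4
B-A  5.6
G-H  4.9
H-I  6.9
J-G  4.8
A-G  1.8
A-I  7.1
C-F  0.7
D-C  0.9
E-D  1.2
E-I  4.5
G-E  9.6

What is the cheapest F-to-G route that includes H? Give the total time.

14.9 min

Best F to H: F → C → H costing 10.3
Shortest H→G: H → A → G = 4.6
Total via H: 10.3 + 4.6 = 14.9 min.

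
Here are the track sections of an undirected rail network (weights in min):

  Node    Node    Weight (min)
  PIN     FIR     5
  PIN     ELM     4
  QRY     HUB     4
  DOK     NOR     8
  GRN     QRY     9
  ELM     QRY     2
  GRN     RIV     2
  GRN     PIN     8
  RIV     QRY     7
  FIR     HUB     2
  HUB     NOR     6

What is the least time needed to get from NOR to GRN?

Enumerating some paths:
NOR - HUB - QRY - GRN: 6+4+9 = 19
NOR - HUB - FIR - PIN - GRN: 6+2+5+8 = 21
NOR - HUB - FIR - PIN - ELM - QRY - RIV - GRN: 6+2+5+4+2+7+2 = 28
NOR - HUB - QRY - ELM - PIN - GRN: 6+4+2+4+8 = 24
The minimum is 19 min via NOR - HUB - QRY - GRN.

19 min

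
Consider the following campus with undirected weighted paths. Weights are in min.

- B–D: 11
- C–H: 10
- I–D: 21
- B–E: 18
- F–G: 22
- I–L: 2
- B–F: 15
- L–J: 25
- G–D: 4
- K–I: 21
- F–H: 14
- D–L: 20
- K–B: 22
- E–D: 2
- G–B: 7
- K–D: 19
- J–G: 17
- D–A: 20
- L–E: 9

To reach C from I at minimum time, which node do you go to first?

L

Candidate routes:
I–D–G–B–F–H–C: 21+4+7+15+14+10 = 71
I–L–E–D–G–F–H–C: 2+9+2+4+22+14+10 = 63
I–L–E–B–F–H–C: 2+9+18+15+14+10 = 68
The minimum is 63 min via I–L–E–D–G–F–H–C.
So from I the first move is to L.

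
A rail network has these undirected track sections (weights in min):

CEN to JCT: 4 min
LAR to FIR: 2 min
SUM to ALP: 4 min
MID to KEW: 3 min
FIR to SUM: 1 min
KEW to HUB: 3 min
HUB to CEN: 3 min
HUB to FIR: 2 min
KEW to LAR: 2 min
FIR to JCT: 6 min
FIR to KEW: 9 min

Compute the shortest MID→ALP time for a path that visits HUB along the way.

Shortest MID→HUB: MID → KEW → HUB = 6
Best HUB to ALP: HUB → FIR → SUM → ALP costing 7
Total via HUB: 6 + 7 = 13 min.

13 min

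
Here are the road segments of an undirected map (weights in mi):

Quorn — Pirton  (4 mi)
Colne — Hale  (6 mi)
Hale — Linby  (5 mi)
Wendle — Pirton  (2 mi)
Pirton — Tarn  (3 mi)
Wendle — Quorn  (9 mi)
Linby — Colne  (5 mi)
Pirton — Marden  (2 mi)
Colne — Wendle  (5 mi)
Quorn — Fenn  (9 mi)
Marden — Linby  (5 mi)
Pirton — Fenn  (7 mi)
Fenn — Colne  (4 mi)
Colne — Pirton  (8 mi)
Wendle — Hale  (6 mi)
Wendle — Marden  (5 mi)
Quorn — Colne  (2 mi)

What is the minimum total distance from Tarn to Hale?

11 mi

Settle nodes by increasing distance from Tarn:
Tarn: 0
Pirton: 3  (via Tarn)
Wendle: 5  (via Pirton)
Marden: 5  (via Pirton)
Quorn: 7  (via Pirton)
Colne: 9  (via Quorn)
Fenn: 10  (via Pirton)
Linby: 10  (via Marden)
Hale: 11  (via Wendle)
Shortest route: Tarn–Pirton–Wendle–Hale = 11 mi.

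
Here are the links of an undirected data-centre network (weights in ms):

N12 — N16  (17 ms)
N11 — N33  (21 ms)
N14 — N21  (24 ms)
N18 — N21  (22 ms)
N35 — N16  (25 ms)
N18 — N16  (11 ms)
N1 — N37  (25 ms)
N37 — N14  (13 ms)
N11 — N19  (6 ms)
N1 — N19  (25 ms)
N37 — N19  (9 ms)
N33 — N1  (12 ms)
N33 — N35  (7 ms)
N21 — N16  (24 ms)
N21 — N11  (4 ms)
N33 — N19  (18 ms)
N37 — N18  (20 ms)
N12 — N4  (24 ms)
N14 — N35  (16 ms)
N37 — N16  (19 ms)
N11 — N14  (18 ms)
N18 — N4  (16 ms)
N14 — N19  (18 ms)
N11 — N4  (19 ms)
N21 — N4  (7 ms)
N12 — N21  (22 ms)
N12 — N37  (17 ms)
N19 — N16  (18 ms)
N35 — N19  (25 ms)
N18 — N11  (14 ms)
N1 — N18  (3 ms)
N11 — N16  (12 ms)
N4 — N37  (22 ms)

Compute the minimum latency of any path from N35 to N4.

Settle nodes by increasing distance from N35:
N35: 0
N33: 7  (via N35)
N14: 16  (via N35)
N1: 19  (via N33)
N18: 22  (via N1)
N19: 25  (via N35)
N16: 25  (via N35)
N11: 28  (via N33)
N37: 29  (via N14)
N21: 32  (via N11)
N4: 38  (via N18)
Shortest route: N35 → N33 → N1 → N18 → N4 = 38 ms.

38 ms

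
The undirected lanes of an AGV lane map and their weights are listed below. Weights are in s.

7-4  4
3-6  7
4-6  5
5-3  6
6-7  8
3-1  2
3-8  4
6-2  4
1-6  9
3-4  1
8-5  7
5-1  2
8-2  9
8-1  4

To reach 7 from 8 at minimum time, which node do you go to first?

Enumerating some paths:
8 - 1 - 3 - 4 - 7: 4+2+1+4 = 11
8 - 3 - 4 - 7: 4+1+4 = 9
Cheapest is 8 - 3 - 4 - 7 at 9 s.
So from 8 the first move is to 3.

3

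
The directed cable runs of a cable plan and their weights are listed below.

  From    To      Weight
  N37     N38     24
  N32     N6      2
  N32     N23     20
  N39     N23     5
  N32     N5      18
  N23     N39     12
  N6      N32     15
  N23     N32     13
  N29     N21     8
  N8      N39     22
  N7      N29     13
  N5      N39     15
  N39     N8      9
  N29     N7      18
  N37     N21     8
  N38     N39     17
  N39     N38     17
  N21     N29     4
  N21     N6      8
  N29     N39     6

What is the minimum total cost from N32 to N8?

41

Enumerating some paths:
N32 → N5 → N39 → N8: 18+15+9 = 42
N32 → N23 → N39 → N8: 20+12+9 = 41
The minimum is 41 via N32 → N23 → N39 → N8.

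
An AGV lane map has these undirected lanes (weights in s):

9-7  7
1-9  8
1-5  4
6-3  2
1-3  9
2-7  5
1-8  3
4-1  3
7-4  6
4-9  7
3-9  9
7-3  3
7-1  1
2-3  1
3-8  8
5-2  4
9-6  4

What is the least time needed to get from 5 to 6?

7 s

Compare a few routes:
5 - 2 - 3 - 6: 4+1+2 = 7
5 - 1 - 7 - 3 - 6: 4+1+3+2 = 10
Cheapest is 5 - 2 - 3 - 6 at 7 s.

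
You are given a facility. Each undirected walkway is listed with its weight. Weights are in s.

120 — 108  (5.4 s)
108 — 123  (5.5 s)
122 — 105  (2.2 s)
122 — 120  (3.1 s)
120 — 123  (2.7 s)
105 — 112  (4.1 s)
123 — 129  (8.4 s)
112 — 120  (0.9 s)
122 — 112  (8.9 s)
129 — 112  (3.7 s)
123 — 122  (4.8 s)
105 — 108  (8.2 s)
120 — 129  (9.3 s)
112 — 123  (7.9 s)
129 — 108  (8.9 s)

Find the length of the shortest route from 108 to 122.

8.5 s

Enumerating some paths:
108–120–122: 5.4+3.1 = 8.5
108–123–122: 5.5+4.8 = 10.3
108–105–122: 8.2+2.2 = 10.4
108–123–120–122: 5.5+2.7+3.1 = 11.3
Cheapest is 108–120–122 at 8.5 s.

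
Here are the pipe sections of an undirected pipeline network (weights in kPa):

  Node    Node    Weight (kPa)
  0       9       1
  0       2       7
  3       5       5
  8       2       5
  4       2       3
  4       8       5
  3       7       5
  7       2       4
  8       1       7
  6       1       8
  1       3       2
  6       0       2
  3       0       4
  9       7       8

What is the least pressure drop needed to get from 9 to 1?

Running Dijkstra from 9:
9: 0
0: 1  (via 9)
6: 3  (via 0)
3: 5  (via 0)
1: 7  (via 3)
Shortest route: 9 → 0 → 3 → 1 = 7 kPa.

7 kPa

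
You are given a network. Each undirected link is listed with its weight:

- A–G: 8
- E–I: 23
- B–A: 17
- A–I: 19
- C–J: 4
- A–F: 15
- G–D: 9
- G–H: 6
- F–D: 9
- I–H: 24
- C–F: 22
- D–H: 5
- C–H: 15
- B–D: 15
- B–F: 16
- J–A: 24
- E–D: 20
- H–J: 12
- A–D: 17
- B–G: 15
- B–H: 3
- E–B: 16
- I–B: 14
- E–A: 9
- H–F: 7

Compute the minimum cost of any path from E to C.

Compare a few routes:
E–A–G–H–C: 9+8+6+15 = 38
E–B–H–J–C: 16+3+12+4 = 35
E–A–J–C: 9+24+4 = 37
E–B–H–C: 16+3+15 = 34
Cheapest is E–B–H–C at 34.

34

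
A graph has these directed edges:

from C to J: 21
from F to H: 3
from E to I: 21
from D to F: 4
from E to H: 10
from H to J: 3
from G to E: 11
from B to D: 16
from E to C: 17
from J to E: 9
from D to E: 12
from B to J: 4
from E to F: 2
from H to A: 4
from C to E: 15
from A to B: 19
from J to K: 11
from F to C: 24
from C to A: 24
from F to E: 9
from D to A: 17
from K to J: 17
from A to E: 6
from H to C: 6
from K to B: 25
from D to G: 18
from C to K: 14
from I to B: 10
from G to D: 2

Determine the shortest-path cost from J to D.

52

Shortest distances from J:
J: 0
E: 9  (via J)
F: 11  (via E)
K: 11  (via J)
H: 14  (via F)
A: 18  (via H)
C: 20  (via H)
I: 30  (via E)
B: 36  (via K)
D: 52  (via B)
Shortest route: J → K → B → D = 52.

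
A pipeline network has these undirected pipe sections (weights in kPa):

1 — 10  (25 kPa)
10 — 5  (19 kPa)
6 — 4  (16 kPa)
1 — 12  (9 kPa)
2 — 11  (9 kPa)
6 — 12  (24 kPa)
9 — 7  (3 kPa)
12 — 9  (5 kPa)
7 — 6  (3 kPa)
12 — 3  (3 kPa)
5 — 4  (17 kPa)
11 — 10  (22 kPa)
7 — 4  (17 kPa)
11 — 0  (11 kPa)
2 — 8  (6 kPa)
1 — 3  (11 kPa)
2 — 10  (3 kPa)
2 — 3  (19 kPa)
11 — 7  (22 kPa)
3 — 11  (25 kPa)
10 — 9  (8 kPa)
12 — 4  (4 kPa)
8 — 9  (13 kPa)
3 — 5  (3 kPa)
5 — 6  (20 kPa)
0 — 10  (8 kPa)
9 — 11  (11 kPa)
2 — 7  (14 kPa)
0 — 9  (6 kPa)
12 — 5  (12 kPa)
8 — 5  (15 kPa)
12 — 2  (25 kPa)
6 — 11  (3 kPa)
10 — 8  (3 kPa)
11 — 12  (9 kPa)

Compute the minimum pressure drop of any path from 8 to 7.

14 kPa

Candidate routes:
8–10–0–9–7: 3+8+6+3 = 20
8–10–9–7: 3+8+3 = 14
8–9–7: 13+3 = 16
Cheapest is 8–10–9–7 at 14 kPa.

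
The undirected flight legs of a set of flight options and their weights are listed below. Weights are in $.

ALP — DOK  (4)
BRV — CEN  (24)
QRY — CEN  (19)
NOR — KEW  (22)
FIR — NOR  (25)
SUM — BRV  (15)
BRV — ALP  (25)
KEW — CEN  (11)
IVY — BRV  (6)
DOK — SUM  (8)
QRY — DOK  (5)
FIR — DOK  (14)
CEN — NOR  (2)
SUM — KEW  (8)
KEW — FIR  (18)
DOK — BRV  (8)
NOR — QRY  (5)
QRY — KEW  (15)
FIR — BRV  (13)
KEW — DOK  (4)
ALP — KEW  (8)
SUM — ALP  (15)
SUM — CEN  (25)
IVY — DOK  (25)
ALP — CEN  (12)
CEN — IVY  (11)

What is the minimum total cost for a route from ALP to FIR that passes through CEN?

$38

Shortest ALP→CEN: ALP → CEN = 12
Shortest CEN→FIR: CEN → NOR → QRY → DOK → FIR = 26
Total via CEN: 12 + 26 = $38.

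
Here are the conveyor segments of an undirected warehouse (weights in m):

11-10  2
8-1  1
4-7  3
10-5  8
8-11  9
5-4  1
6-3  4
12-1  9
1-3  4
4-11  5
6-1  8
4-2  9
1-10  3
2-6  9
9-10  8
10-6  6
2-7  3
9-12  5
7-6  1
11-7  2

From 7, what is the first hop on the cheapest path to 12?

11

Compare a few routes:
7–11–10–1–12: 2+2+3+9 = 16
7–11–10–9–12: 2+2+8+5 = 17
The minimum is 16 m via 7–11–10–1–12.
So from 7 the first move is to 11.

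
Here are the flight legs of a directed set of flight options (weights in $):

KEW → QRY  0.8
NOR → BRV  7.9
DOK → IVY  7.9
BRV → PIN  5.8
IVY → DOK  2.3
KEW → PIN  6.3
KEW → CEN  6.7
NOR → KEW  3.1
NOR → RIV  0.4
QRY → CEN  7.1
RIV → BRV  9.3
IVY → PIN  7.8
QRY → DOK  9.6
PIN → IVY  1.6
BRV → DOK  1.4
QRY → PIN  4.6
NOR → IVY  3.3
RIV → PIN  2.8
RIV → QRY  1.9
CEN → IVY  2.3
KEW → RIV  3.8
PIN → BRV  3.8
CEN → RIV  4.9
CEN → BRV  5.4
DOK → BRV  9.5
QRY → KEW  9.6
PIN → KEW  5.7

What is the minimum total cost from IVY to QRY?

$14.3

Candidate routes:
IVY–PIN–KEW–QRY: 7.8+5.7+0.8 = 14.3
IVY–PIN–KEW–CEN–RIV–QRY: 7.8+5.7+6.7+4.9+1.9 = 27
IVY–PIN–KEW–RIV–QRY: 7.8+5.7+3.8+1.9 = 19.2
IVY–DOK–BRV–PIN–KEW–QRY: 2.3+9.5+5.8+5.7+0.8 = 24.1
The minimum is $14.3 via IVY–PIN–KEW–QRY.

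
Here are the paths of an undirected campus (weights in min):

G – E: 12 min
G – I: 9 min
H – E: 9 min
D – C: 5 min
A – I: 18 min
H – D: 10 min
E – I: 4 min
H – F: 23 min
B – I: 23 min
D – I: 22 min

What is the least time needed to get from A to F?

Running Dijkstra from A:
A: 0
I: 18  (via A)
E: 22  (via I)
G: 27  (via I)
H: 31  (via E)
D: 40  (via I)
B: 41  (via I)
C: 45  (via D)
F: 54  (via H)
Shortest route: A–I–E–H–F = 54 min.

54 min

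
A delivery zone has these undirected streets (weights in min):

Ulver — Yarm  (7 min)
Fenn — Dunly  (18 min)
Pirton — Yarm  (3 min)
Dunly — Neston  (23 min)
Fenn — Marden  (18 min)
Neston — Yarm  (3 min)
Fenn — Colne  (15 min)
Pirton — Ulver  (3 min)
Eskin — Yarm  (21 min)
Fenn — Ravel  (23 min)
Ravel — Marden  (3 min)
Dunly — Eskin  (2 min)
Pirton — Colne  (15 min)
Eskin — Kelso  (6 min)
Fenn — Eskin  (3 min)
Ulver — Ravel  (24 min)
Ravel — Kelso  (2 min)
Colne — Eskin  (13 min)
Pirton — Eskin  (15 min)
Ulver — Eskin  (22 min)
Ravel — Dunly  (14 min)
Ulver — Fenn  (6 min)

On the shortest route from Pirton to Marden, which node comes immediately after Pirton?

Ulver

Enumerating some paths:
Pirton → Ulver → Fenn → Marden: 3+6+18 = 27
Pirton → Yarm → Ulver → Fenn → Eskin → Kelso → Ravel → Marden: 3+7+6+3+6+2+3 = 30
Pirton → Ulver → Fenn → Eskin → Kelso → Ravel → Marden: 3+6+3+6+2+3 = 23
Pirton → Eskin → Kelso → Ravel → Marden: 15+6+2+3 = 26
Cheapest is Pirton → Ulver → Fenn → Eskin → Kelso → Ravel → Marden at 23 min.
So from Pirton the first move is to Ulver.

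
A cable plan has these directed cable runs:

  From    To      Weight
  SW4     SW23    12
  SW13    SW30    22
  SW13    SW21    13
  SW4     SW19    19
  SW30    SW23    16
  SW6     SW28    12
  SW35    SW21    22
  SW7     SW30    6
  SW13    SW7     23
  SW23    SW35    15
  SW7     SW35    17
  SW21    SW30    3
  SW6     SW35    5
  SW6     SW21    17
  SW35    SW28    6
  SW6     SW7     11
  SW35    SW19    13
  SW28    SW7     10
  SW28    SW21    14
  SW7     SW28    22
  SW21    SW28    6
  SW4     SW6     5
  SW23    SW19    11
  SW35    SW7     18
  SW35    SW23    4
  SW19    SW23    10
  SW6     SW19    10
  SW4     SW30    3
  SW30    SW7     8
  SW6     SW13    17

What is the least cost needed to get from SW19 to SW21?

Compare a few routes:
SW19 → SW23 → SW35 → SW21: 10+15+22 = 47
SW19 → SW23 → SW35 → SW7 → SW28 → SW21: 10+15+18+22+14 = 79
SW19 → SW23 → SW35 → SW28 → SW21: 10+15+6+14 = 45
The minimum is 45 via SW19 → SW23 → SW35 → SW28 → SW21.

45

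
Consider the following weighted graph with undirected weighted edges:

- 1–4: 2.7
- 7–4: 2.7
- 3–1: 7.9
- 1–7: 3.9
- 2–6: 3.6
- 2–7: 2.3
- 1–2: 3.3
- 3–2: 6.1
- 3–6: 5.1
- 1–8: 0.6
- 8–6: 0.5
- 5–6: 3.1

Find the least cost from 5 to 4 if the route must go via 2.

11.7

Shortest 5→2: 5–6–2 = 6.7
Best 2 to 4: 2–7–4 costing 5
Total via 2: 6.7 + 5 = 11.7.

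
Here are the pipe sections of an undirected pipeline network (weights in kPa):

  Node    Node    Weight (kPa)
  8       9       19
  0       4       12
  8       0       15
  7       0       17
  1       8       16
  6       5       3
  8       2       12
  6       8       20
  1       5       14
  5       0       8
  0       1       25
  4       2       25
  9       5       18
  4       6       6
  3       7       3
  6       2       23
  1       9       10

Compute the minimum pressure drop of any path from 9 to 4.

27 kPa

Compare a few routes:
9 → 1 → 5 → 6 → 4: 10+14+3+6 = 33
9 → 5 → 6 → 4: 18+3+6 = 27
The minimum is 27 kPa via 9 → 5 → 6 → 4.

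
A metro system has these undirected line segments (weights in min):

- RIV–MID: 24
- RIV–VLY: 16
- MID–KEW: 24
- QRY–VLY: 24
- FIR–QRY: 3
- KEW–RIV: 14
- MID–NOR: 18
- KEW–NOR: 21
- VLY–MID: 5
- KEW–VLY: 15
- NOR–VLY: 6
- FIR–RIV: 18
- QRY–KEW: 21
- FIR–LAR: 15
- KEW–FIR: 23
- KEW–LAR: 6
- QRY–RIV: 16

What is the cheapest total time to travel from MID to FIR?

32 min

Candidate routes:
MID - VLY - QRY - FIR: 5+24+3 = 32
MID - VLY - RIV - FIR: 5+16+18 = 39
MID - VLY - RIV - QRY - FIR: 5+16+16+3 = 40
Cheapest is MID - VLY - QRY - FIR at 32 min.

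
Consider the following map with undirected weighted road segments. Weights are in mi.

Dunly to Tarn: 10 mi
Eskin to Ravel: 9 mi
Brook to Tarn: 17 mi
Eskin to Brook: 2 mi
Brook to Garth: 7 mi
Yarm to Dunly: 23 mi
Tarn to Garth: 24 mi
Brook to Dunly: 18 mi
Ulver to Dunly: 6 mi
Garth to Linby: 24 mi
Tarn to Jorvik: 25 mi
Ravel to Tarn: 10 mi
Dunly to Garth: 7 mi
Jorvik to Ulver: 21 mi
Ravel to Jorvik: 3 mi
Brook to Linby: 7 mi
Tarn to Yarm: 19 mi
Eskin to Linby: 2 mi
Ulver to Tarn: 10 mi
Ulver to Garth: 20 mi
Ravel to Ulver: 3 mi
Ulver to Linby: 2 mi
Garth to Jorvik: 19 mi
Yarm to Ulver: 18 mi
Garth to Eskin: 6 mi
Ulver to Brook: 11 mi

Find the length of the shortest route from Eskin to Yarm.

22 mi

Settle nodes by increasing distance from Eskin:
Eskin: 0
Brook: 2  (via Eskin)
Linby: 2  (via Eskin)
Ulver: 4  (via Linby)
Garth: 6  (via Eskin)
Ravel: 7  (via Ulver)
Dunly: 10  (via Ulver)
Jorvik: 10  (via Ravel)
Tarn: 14  (via Ulver)
Yarm: 22  (via Ulver)
Shortest route: Eskin → Linby → Ulver → Yarm = 22 mi.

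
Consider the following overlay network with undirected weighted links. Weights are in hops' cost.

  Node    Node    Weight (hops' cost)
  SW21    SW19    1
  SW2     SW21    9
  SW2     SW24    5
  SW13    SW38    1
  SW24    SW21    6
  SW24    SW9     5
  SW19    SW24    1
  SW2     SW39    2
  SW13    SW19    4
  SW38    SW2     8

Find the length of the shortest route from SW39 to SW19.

8 hops' cost

Running Dijkstra from SW39:
SW39: 0
SW2: 2  (via SW39)
SW24: 7  (via SW2)
SW19: 8  (via SW24)
Shortest route: SW39–SW2–SW24–SW19 = 8 hops' cost.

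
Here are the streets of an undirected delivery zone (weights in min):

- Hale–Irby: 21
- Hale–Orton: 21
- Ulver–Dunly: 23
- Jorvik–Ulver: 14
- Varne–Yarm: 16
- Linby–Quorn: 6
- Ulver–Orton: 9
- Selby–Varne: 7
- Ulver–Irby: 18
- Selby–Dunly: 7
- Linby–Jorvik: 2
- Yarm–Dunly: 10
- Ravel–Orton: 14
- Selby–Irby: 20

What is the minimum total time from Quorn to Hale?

Compare a few routes:
Quorn → Linby → Jorvik → Ulver → Orton → Hale: 6+2+14+9+21 = 52
Quorn → Linby → Jorvik → Ulver → Irby → Hale: 6+2+14+18+21 = 61
Cheapest is Quorn → Linby → Jorvik → Ulver → Orton → Hale at 52 min.

52 min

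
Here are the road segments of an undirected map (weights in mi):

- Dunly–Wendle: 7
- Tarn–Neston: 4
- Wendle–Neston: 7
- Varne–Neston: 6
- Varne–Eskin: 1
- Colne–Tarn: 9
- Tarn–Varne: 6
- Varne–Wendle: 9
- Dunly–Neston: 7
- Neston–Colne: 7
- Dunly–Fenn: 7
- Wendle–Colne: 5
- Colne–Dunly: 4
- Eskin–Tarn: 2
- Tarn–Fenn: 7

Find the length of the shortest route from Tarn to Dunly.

Settle nodes by increasing distance from Tarn:
Tarn: 0
Eskin: 2  (via Tarn)
Varne: 3  (via Eskin)
Neston: 4  (via Tarn)
Fenn: 7  (via Tarn)
Colne: 9  (via Tarn)
Dunly: 11  (via Neston)
Shortest route: Tarn → Neston → Dunly = 11 mi.

11 mi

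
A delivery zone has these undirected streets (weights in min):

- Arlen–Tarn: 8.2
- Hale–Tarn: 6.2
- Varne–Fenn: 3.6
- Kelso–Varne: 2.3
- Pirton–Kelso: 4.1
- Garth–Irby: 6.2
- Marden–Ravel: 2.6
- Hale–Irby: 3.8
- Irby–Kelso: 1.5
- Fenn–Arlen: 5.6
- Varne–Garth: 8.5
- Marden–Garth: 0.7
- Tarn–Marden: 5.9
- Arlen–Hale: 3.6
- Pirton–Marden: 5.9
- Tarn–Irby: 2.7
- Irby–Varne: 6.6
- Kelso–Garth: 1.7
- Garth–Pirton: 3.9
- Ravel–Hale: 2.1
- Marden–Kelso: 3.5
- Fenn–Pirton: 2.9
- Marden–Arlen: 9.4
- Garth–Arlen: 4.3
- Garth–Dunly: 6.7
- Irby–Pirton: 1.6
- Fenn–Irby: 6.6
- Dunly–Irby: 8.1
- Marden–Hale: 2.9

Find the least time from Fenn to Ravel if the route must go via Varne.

10.9 min

Best Fenn to Varne: Fenn → Varne costing 3.6
Best Varne to Ravel: Varne → Kelso → Garth → Marden → Ravel costing 7.3
Total via Varne: 3.6 + 7.3 = 10.9 min.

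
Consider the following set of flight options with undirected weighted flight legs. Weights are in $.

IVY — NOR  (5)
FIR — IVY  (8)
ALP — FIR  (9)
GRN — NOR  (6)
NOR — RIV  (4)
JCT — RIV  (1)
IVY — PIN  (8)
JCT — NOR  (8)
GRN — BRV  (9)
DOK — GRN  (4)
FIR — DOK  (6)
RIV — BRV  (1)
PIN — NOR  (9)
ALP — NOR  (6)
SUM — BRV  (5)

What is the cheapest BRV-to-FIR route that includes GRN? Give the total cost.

$19

Shortest BRV→GRN: BRV → GRN = 9
Shortest GRN→FIR: GRN → DOK → FIR = 10
Total via GRN: 9 + 10 = $19.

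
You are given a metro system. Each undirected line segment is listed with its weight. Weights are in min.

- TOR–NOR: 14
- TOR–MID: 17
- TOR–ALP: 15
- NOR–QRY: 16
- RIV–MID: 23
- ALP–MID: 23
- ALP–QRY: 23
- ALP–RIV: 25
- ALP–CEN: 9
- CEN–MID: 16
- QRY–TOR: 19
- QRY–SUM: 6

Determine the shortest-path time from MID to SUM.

Compare a few routes:
MID–ALP–QRY–SUM: 23+23+6 = 52
MID–TOR–QRY–SUM: 17+19+6 = 42
MID–TOR–NOR–QRY–SUM: 17+14+16+6 = 53
Cheapest is MID–TOR–QRY–SUM at 42 min.

42 min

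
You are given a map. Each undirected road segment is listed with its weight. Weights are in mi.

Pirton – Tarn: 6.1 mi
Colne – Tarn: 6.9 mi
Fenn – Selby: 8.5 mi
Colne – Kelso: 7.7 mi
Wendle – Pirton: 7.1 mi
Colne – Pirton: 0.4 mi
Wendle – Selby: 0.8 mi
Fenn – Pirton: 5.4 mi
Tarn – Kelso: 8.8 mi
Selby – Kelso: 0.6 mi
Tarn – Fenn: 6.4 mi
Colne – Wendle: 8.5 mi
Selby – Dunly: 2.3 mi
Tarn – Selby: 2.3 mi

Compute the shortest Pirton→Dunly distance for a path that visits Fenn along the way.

Best Pirton to Fenn: Pirton → Fenn costing 5.4
Best Fenn to Dunly: Fenn → Selby → Dunly costing 10.8
Total via Fenn: 5.4 + 10.8 = 16.2 mi.

16.2 mi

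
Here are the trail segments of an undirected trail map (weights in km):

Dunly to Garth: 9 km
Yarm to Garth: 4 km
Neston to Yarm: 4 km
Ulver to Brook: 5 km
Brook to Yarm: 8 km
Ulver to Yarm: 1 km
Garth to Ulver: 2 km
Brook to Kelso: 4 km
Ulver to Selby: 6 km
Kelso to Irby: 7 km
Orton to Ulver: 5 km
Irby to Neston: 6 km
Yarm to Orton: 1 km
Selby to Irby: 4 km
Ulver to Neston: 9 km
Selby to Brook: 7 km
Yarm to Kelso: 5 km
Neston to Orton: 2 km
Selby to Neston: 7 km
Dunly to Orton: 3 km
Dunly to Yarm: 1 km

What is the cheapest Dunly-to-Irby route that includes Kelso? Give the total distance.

13 km

Best Dunly to Kelso: Dunly → Yarm → Kelso costing 6
Shortest Kelso→Irby: Kelso → Irby = 7
Total via Kelso: 6 + 7 = 13 km.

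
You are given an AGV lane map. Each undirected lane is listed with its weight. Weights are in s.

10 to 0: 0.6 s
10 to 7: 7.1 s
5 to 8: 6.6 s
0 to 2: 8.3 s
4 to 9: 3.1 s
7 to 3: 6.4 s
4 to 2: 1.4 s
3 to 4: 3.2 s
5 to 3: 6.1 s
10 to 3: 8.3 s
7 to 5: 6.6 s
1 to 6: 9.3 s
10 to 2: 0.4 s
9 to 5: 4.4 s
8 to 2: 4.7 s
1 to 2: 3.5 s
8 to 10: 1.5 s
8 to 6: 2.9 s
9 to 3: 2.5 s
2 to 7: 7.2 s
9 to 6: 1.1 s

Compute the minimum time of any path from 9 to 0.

Candidate routes:
9 - 3 - 4 - 2 - 10 - 0: 2.5+3.2+1.4+0.4+0.6 = 8.1
9 - 6 - 8 - 10 - 0: 1.1+2.9+1.5+0.6 = 6.1
9 - 4 - 2 - 10 - 0: 3.1+1.4+0.4+0.6 = 5.5
The minimum is 5.5 s via 9 - 4 - 2 - 10 - 0.

5.5 s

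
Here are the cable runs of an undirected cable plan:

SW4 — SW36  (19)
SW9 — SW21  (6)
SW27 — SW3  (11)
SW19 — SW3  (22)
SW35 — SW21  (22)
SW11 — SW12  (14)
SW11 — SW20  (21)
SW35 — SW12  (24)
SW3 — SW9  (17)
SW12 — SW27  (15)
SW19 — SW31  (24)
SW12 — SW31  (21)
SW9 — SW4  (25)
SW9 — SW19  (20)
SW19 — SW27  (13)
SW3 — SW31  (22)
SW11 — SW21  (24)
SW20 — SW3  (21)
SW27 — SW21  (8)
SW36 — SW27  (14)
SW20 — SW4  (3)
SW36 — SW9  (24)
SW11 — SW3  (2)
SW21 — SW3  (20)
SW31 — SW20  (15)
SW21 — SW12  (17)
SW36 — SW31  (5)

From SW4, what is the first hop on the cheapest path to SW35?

Candidate routes:
SW4 - SW36 - SW27 - SW21 - SW35: 19+14+8+22 = 63
SW4 - SW20 - SW11 - SW12 - SW35: 3+21+14+24 = 62
SW4 - SW9 - SW21 - SW35: 25+6+22 = 53
The minimum is 53 via SW4 - SW9 - SW21 - SW35.
So from SW4 the first move is to SW9.

SW9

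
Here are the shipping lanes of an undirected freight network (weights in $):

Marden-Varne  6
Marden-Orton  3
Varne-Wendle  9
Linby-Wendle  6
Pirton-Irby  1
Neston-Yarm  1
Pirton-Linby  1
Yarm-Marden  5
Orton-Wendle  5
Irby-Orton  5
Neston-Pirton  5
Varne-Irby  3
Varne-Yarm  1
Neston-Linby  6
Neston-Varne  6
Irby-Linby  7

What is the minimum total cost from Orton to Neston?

$9

Running Dijkstra from Orton:
Orton: 0
Marden: 3  (via Orton)
Wendle: 5  (via Orton)
Irby: 5  (via Orton)
Pirton: 6  (via Irby)
Linby: 7  (via Pirton)
Varne: 8  (via Irby)
Yarm: 8  (via Marden)
Neston: 9  (via Yarm)
Shortest route: Orton–Marden–Yarm–Neston = $9.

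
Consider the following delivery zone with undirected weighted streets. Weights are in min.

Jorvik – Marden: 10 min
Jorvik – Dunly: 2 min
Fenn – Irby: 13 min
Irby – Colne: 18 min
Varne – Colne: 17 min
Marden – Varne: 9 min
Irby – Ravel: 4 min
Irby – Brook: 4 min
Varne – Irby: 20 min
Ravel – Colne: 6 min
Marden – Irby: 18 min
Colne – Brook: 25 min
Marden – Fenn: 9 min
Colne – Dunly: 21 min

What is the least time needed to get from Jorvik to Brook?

32 min

Shortest distances from Jorvik:
Jorvik: 0
Dunly: 2  (via Jorvik)
Marden: 10  (via Jorvik)
Fenn: 19  (via Marden)
Varne: 19  (via Marden)
Colne: 23  (via Dunly)
Irby: 28  (via Marden)
Ravel: 29  (via Colne)
Brook: 32  (via Irby)
Shortest route: Jorvik → Marden → Irby → Brook = 32 min.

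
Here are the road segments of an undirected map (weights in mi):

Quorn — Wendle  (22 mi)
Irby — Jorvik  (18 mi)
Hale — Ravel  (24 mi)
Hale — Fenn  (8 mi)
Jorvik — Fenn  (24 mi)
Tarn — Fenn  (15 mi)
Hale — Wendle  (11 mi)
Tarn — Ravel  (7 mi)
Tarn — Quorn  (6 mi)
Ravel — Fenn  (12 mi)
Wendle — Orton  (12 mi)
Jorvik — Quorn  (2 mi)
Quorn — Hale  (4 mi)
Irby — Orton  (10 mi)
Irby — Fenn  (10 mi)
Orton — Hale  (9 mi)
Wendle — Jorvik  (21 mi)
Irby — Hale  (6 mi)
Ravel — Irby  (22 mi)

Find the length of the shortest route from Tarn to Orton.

Candidate routes:
Tarn - Quorn - Hale - Irby - Orton: 6+4+6+10 = 26
Tarn - Quorn - Hale - Orton: 6+4+9 = 19
Tarn - Fenn - Hale - Orton: 15+8+9 = 32
The minimum is 19 mi via Tarn - Quorn - Hale - Orton.

19 mi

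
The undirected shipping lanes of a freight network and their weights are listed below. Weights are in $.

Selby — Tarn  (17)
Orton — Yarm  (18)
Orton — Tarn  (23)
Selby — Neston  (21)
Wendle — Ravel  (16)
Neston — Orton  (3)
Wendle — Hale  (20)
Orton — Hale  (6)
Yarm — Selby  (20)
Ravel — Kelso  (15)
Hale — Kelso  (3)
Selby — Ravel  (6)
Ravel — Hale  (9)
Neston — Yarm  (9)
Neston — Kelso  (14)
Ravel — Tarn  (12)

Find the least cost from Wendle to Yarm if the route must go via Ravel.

$42

Shortest Wendle→Ravel: Wendle → Ravel = 16
Shortest Ravel→Yarm: Ravel → Selby → Yarm = 26
Total via Ravel: 16 + 26 = $42.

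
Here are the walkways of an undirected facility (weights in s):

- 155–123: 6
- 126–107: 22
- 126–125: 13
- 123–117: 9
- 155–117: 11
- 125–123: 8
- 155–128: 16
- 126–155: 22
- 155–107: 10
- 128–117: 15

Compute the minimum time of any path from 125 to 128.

30 s

Compare a few routes:
125–123–155–117–128: 8+6+11+15 = 40
125–123–155–128: 8+6+16 = 30
125–123–117–128: 8+9+15 = 32
The minimum is 30 s via 125–123–155–128.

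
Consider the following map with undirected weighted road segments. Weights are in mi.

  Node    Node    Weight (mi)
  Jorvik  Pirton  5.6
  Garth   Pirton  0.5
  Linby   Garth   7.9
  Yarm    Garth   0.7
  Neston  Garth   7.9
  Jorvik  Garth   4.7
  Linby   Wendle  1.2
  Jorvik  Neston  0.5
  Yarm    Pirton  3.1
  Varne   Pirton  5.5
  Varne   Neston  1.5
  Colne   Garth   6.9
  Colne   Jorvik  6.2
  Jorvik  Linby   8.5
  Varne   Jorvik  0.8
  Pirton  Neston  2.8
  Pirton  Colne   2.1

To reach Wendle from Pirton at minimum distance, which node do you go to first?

Candidate routes:
Pirton–Yarm–Garth–Linby–Wendle: 3.1+0.7+7.9+1.2 = 12.9
Pirton–Garth–Linby–Wendle: 0.5+7.9+1.2 = 9.6
Cheapest is Pirton–Garth–Linby–Wendle at 9.6 mi.
So from Pirton the first move is to Garth.

Garth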